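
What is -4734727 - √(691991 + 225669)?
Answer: -4734727 - 2*√229415 ≈ -4.7357e+6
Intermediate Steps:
-4734727 - √(691991 + 225669) = -4734727 - √917660 = -4734727 - 2*√229415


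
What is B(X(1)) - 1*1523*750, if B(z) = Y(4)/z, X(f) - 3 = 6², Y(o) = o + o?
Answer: -44547742/39 ≈ -1.1423e+6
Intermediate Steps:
Y(o) = 2*o
X(f) = 39 (X(f) = 3 + 6² = 3 + 36 = 39)
B(z) = 8/z (B(z) = (2*4)/z = 8/z)
B(X(1)) - 1*1523*750 = 8/39 - 1*1523*750 = 8*(1/39) - 1523*750 = 8/39 - 1142250 = -44547742/39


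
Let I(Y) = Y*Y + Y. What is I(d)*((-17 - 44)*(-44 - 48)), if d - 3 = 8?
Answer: 740784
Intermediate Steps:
d = 11 (d = 3 + 8 = 11)
I(Y) = Y + Y² (I(Y) = Y² + Y = Y + Y²)
I(d)*((-17 - 44)*(-44 - 48)) = (11*(1 + 11))*((-17 - 44)*(-44 - 48)) = (11*12)*(-61*(-92)) = 132*5612 = 740784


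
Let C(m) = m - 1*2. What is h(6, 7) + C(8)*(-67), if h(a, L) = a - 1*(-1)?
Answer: -395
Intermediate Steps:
C(m) = -2 + m (C(m) = m - 2 = -2 + m)
h(a, L) = 1 + a (h(a, L) = a + 1 = 1 + a)
h(6, 7) + C(8)*(-67) = (1 + 6) + (-2 + 8)*(-67) = 7 + 6*(-67) = 7 - 402 = -395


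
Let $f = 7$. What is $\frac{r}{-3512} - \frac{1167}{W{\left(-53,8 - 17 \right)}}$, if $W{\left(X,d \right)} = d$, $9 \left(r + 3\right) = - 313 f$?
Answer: $\frac{2050361}{15804} \approx 129.74$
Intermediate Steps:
$r = - \frac{2218}{9}$ ($r = -3 + \frac{\left(-313\right) 7}{9} = -3 + \frac{1}{9} \left(-2191\right) = -3 - \frac{2191}{9} = - \frac{2218}{9} \approx -246.44$)
$\frac{r}{-3512} - \frac{1167}{W{\left(-53,8 - 17 \right)}} = - \frac{2218}{9 \left(-3512\right)} - \frac{1167}{8 - 17} = \left(- \frac{2218}{9}\right) \left(- \frac{1}{3512}\right) - \frac{1167}{8 - 17} = \frac{1109}{15804} - \frac{1167}{-9} = \frac{1109}{15804} - - \frac{389}{3} = \frac{1109}{15804} + \frac{389}{3} = \frac{2050361}{15804}$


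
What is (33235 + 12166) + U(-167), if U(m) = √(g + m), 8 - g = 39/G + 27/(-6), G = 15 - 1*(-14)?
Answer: 45401 + I*√524262/58 ≈ 45401.0 + 12.484*I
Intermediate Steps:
G = 29 (G = 15 + 14 = 29)
g = 647/58 (g = 8 - (39/29 + 27/(-6)) = 8 - (39*(1/29) + 27*(-⅙)) = 8 - (39/29 - 9/2) = 8 - 1*(-183/58) = 8 + 183/58 = 647/58 ≈ 11.155)
U(m) = √(647/58 + m)
(33235 + 12166) + U(-167) = (33235 + 12166) + √(37526 + 3364*(-167))/58 = 45401 + √(37526 - 561788)/58 = 45401 + √(-524262)/58 = 45401 + (I*√524262)/58 = 45401 + I*√524262/58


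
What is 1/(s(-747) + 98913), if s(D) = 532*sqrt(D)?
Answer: 32971/3331733499 - 532*I*sqrt(83)/3331733499 ≈ 9.896e-6 - 1.4547e-6*I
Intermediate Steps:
1/(s(-747) + 98913) = 1/(532*sqrt(-747) + 98913) = 1/(532*(3*I*sqrt(83)) + 98913) = 1/(1596*I*sqrt(83) + 98913) = 1/(98913 + 1596*I*sqrt(83))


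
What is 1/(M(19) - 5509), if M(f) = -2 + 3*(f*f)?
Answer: -1/4428 ≈ -0.00022584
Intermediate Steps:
M(f) = -2 + 3*f²
1/(M(19) - 5509) = 1/((-2 + 3*19²) - 5509) = 1/((-2 + 3*361) - 5509) = 1/((-2 + 1083) - 5509) = 1/(1081 - 5509) = 1/(-4428) = -1/4428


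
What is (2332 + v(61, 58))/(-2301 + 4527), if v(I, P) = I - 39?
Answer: 1177/1113 ≈ 1.0575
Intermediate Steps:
v(I, P) = -39 + I
(2332 + v(61, 58))/(-2301 + 4527) = (2332 + (-39 + 61))/(-2301 + 4527) = (2332 + 22)/2226 = 2354*(1/2226) = 1177/1113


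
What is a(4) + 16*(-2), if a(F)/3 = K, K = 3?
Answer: -23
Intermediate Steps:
a(F) = 9 (a(F) = 3*3 = 9)
a(4) + 16*(-2) = 9 + 16*(-2) = 9 - 32 = -23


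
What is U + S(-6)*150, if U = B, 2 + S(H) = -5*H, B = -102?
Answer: 4098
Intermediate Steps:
S(H) = -2 - 5*H
U = -102
U + S(-6)*150 = -102 + (-2 - 5*(-6))*150 = -102 + (-2 + 30)*150 = -102 + 28*150 = -102 + 4200 = 4098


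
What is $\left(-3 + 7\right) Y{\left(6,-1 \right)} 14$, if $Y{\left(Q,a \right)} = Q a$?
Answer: $-336$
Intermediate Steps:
$\left(-3 + 7\right) Y{\left(6,-1 \right)} 14 = \left(-3 + 7\right) 6 \left(-1\right) 14 = 4 \left(-6\right) 14 = \left(-24\right) 14 = -336$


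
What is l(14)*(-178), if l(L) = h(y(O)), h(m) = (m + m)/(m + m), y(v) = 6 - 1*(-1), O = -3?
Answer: -178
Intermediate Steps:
y(v) = 7 (y(v) = 6 + 1 = 7)
h(m) = 1 (h(m) = (2*m)/((2*m)) = (2*m)*(1/(2*m)) = 1)
l(L) = 1
l(14)*(-178) = 1*(-178) = -178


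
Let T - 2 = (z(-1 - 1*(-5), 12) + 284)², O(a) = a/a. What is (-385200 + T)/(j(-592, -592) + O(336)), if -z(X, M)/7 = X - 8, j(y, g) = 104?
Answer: -41122/15 ≈ -2741.5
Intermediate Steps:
O(a) = 1
z(X, M) = 56 - 7*X (z(X, M) = -7*(X - 8) = -7*(-8 + X) = 56 - 7*X)
T = 97346 (T = 2 + ((56 - 7*(-1 - 1*(-5))) + 284)² = 2 + ((56 - 7*(-1 + 5)) + 284)² = 2 + ((56 - 7*4) + 284)² = 2 + ((56 - 28) + 284)² = 2 + (28 + 284)² = 2 + 312² = 2 + 97344 = 97346)
(-385200 + T)/(j(-592, -592) + O(336)) = (-385200 + 97346)/(104 + 1) = -287854/105 = -287854*1/105 = -41122/15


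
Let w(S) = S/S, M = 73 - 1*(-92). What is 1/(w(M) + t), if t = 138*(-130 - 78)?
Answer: -1/28703 ≈ -3.4840e-5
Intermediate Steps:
M = 165 (M = 73 + 92 = 165)
w(S) = 1
t = -28704 (t = 138*(-208) = -28704)
1/(w(M) + t) = 1/(1 - 28704) = 1/(-28703) = -1/28703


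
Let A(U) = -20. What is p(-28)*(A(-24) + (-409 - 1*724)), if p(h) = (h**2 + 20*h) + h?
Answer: -225988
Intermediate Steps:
p(h) = h**2 + 21*h
p(-28)*(A(-24) + (-409 - 1*724)) = (-28*(21 - 28))*(-20 + (-409 - 1*724)) = (-28*(-7))*(-20 + (-409 - 724)) = 196*(-20 - 1133) = 196*(-1153) = -225988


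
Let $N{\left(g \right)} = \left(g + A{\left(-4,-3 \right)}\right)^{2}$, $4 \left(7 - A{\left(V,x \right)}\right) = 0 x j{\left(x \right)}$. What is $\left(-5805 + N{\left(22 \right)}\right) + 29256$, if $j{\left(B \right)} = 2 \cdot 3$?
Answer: $24292$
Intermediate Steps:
$j{\left(B \right)} = 6$
$A{\left(V,x \right)} = 7$ ($A{\left(V,x \right)} = 7 - \frac{0 x 6}{4} = 7 - \frac{0 \cdot 6}{4} = 7 - 0 = 7 + 0 = 7$)
$N{\left(g \right)} = \left(7 + g\right)^{2}$ ($N{\left(g \right)} = \left(g + 7\right)^{2} = \left(7 + g\right)^{2}$)
$\left(-5805 + N{\left(22 \right)}\right) + 29256 = \left(-5805 + \left(7 + 22\right)^{2}\right) + 29256 = \left(-5805 + 29^{2}\right) + 29256 = \left(-5805 + 841\right) + 29256 = -4964 + 29256 = 24292$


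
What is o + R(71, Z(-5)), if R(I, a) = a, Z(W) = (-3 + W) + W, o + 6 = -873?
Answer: -892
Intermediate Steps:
o = -879 (o = -6 - 873 = -879)
Z(W) = -3 + 2*W
o + R(71, Z(-5)) = -879 + (-3 + 2*(-5)) = -879 + (-3 - 10) = -879 - 13 = -892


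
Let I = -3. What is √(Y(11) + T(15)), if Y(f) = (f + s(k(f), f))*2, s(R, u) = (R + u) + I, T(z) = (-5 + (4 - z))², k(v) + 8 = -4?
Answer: 3*√30 ≈ 16.432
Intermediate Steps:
k(v) = -12 (k(v) = -8 - 4 = -12)
T(z) = (-1 - z)²
s(R, u) = -3 + R + u (s(R, u) = (R + u) - 3 = -3 + R + u)
Y(f) = -30 + 4*f (Y(f) = (f + (-3 - 12 + f))*2 = (f + (-15 + f))*2 = (-15 + 2*f)*2 = -30 + 4*f)
√(Y(11) + T(15)) = √((-30 + 4*11) + (1 + 15)²) = √((-30 + 44) + 16²) = √(14 + 256) = √270 = 3*√30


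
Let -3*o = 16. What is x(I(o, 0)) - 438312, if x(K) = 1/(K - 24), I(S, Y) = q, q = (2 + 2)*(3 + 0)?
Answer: -5259745/12 ≈ -4.3831e+5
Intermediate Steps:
o = -16/3 (o = -⅓*16 = -16/3 ≈ -5.3333)
q = 12 (q = 4*3 = 12)
I(S, Y) = 12
x(K) = 1/(-24 + K)
x(I(o, 0)) - 438312 = 1/(-24 + 12) - 438312 = 1/(-12) - 438312 = -1/12 - 438312 = -5259745/12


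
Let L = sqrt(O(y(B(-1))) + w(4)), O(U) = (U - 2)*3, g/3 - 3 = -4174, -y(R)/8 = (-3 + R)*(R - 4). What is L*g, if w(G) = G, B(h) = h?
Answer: -12513*I*sqrt(482) ≈ -2.7472e+5*I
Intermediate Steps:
y(R) = -8*(-4 + R)*(-3 + R) (y(R) = -8*(-3 + R)*(R - 4) = -8*(-3 + R)*(-4 + R) = -8*(-4 + R)*(-3 + R))
g = -12513 (g = 9 + 3*(-4174) = 9 - 12522 = -12513)
O(U) = -6 + 3*U (O(U) = (-2 + U)*3 = -6 + 3*U)
L = I*sqrt(482) (L = sqrt((-6 + 3*(-96 - 8*(-1)**2 + 56*(-1))) + 4) = sqrt((-6 + 3*(-96 - 8*1 - 56)) + 4) = sqrt((-6 + 3*(-96 - 8 - 56)) + 4) = sqrt((-6 + 3*(-160)) + 4) = sqrt((-6 - 480) + 4) = sqrt(-486 + 4) = sqrt(-482) = I*sqrt(482) ≈ 21.954*I)
L*g = (I*sqrt(482))*(-12513) = -12513*I*sqrt(482)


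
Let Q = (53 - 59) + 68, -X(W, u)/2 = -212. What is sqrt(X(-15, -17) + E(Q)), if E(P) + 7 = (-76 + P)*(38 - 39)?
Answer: sqrt(431) ≈ 20.761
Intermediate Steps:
X(W, u) = 424 (X(W, u) = -2*(-212) = 424)
Q = 62 (Q = -6 + 68 = 62)
E(P) = 69 - P (E(P) = -7 + (-76 + P)*(38 - 39) = -7 + (-76 + P)*(-1) = -7 + (76 - P) = 69 - P)
sqrt(X(-15, -17) + E(Q)) = sqrt(424 + (69 - 1*62)) = sqrt(424 + (69 - 62)) = sqrt(424 + 7) = sqrt(431)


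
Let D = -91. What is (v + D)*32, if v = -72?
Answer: -5216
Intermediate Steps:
(v + D)*32 = (-72 - 91)*32 = -163*32 = -5216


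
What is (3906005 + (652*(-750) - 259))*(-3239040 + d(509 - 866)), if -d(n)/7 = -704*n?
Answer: -17078044534656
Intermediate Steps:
d(n) = 4928*n (d(n) = -(-4928)*n = 4928*n)
(3906005 + (652*(-750) - 259))*(-3239040 + d(509 - 866)) = (3906005 + (652*(-750) - 259))*(-3239040 + 4928*(509 - 866)) = (3906005 + (-489000 - 259))*(-3239040 + 4928*(-357)) = (3906005 - 489259)*(-3239040 - 1759296) = 3416746*(-4998336) = -17078044534656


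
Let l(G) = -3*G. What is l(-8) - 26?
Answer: -2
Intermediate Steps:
l(-8) - 26 = -3*(-8) - 26 = 24 - 26 = -2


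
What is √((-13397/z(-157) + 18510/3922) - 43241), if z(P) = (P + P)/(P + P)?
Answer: 7*I*√4444581007/1961 ≈ 237.98*I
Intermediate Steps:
z(P) = 1 (z(P) = (2*P)/((2*P)) = (2*P)*(1/(2*P)) = 1)
√((-13397/z(-157) + 18510/3922) - 43241) = √((-13397/1 + 18510/3922) - 43241) = √((-13397*1 + 18510*(1/3922)) - 43241) = √((-13397 + 9255/1961) - 43241) = √(-26262262/1961 - 43241) = √(-111057863/1961) = 7*I*√4444581007/1961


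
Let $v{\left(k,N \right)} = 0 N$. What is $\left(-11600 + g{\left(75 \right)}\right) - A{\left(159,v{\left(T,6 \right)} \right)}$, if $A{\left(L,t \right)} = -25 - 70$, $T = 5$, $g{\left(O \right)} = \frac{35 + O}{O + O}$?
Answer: $- \frac{172564}{15} \approx -11504.0$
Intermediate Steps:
$g{\left(O \right)} = \frac{35 + O}{2 O}$
$v{\left(k,N \right)} = 0$
$A{\left(L,t \right)} = -95$
$\left(-11600 + g{\left(75 \right)}\right) - A{\left(159,v{\left(T,6 \right)} \right)} = \left(-11600 + \frac{35 + 75}{2 \cdot 75}\right) - -95 = \left(-11600 + \frac{1}{2} \cdot \frac{1}{75} \cdot 110\right) + 95 = \left(-11600 + \frac{11}{15}\right) + 95 = - \frac{173989}{15} + 95 = - \frac{172564}{15}$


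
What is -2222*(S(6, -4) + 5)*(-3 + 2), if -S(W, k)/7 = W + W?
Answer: -175538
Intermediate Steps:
S(W, k) = -14*W (S(W, k) = -7*(W + W) = -14*W)
-2222*(S(6, -4) + 5)*(-3 + 2) = -2222*(-14*6 + 5)*(-3 + 2) = -2222*(-84 + 5)*(-1) = -(-175538)*(-1) = -2222*79 = -175538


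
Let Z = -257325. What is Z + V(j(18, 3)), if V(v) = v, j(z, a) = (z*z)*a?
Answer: -256353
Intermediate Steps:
j(z, a) = a*z**2 (j(z, a) = z**2*a = a*z**2)
Z + V(j(18, 3)) = -257325 + 3*18**2 = -257325 + 3*324 = -257325 + 972 = -256353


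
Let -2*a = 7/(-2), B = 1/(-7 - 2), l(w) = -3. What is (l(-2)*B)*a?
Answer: 7/12 ≈ 0.58333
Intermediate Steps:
B = -⅑ (B = 1/(-9) = -⅑ ≈ -0.11111)
a = 7/4 (a = -7/(2*(-2)) = -7*(-1)/(2*2) = -½*(-7/2) = 7/4 ≈ 1.7500)
(l(-2)*B)*a = -3*(-⅑)*(7/4) = (⅓)*(7/4) = 7/12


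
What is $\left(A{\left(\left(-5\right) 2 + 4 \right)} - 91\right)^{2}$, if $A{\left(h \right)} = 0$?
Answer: $8281$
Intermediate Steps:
$\left(A{\left(\left(-5\right) 2 + 4 \right)} - 91\right)^{2} = \left(0 - 91\right)^{2} = \left(-91\right)^{2} = 8281$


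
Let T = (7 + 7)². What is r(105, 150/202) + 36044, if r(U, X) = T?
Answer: 36240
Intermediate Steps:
T = 196 (T = 14² = 196)
r(U, X) = 196
r(105, 150/202) + 36044 = 196 + 36044 = 36240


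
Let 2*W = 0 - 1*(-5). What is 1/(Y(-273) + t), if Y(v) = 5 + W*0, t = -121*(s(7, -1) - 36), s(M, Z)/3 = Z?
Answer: 1/4724 ≈ 0.00021168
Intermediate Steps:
W = 5/2 (W = (0 - 1*(-5))/2 = (0 + 5)/2 = (½)*5 = 5/2 ≈ 2.5000)
s(M, Z) = 3*Z
t = 4719 (t = -121*(3*(-1) - 36) = -121*(-3 - 36) = -121*(-39) = 4719)
Y(v) = 5 (Y(v) = 5 + (5/2)*0 = 5 + 0 = 5)
1/(Y(-273) + t) = 1/(5 + 4719) = 1/4724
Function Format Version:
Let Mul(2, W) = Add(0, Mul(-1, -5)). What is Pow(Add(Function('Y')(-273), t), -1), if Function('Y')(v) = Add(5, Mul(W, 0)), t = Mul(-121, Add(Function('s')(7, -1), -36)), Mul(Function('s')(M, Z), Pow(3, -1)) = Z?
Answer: Rational(1, 4724) ≈ 0.00021168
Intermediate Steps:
W = Rational(5, 2) (W = Mul(Rational(1, 2), Add(0, Mul(-1, -5))) = Mul(Rational(1, 2), Add(0, 5)) = Mul(Rational(1, 2), 5) = Rational(5, 2) ≈ 2.5000)
Function('s')(M, Z) = Mul(3, Z)
t = 4719 (t = Mul(-121, Add(Mul(3, -1), -36)) = Mul(-121, Add(-3, -36)) = Mul(-121, -39) = 4719)
Function('Y')(v) = 5 (Function('Y')(v) = Add(5, Mul(Rational(5, 2), 0)) = Add(5, 0) = 5)
Pow(Add(Function('Y')(-273), t), -1) = Pow(Add(5, 4719), -1) = Pow(4724, -1) = Rational(1, 4724)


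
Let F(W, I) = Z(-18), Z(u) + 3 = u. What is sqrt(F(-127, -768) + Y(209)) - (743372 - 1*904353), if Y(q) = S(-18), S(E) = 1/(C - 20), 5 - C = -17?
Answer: 160981 + I*sqrt(82)/2 ≈ 1.6098e+5 + 4.5277*I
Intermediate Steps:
C = 22 (C = 5 - 1*(-17) = 5 + 17 = 22)
Z(u) = -3 + u
F(W, I) = -21 (F(W, I) = -3 - 18 = -21)
S(E) = 1/2 (S(E) = 1/(22 - 20) = 1/2)
Y(q) = 1/2
sqrt(F(-127, -768) + Y(209)) - (743372 - 1*904353) = sqrt(-21 + 1/2) - (743372 - 1*904353) = sqrt(-41/2) - (743372 - 904353) = I*sqrt(82)/2 - 1*(-160981) = I*sqrt(82)/2 + 160981 = 160981 + I*sqrt(82)/2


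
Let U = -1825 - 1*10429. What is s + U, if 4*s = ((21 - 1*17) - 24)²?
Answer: -12154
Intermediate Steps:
U = -12254 (U = -1825 - 10429 = -12254)
s = 100 (s = ((21 - 1*17) - 24)²/4 = ((21 - 17) - 24)²/4 = (4 - 24)²/4 = (¼)*(-20)² = (¼)*400 = 100)
s + U = 100 - 12254 = -12154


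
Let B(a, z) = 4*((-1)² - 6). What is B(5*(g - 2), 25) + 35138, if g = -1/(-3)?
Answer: 35118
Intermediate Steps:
g = ⅓ (g = -1*(-⅓) = ⅓ ≈ 0.33333)
B(a, z) = -20 (B(a, z) = 4*(1 - 6) = 4*(-5) = -20)
B(5*(g - 2), 25) + 35138 = -20 + 35138 = 35118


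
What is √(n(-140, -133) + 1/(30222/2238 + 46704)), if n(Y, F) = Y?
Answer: I*√4723483327403347/5808543 ≈ 11.832*I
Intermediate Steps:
√(n(-140, -133) + 1/(30222/2238 + 46704)) = √(-140 + 1/(30222/2238 + 46704)) = √(-140 + 1/(30222*(1/2238) + 46704)) = √(-140 + 1/(5037/373 + 46704)) = √(-140 + 1/(17425629/373)) = √(-140 + 373/17425629) = √(-2439587687/17425629) = I*√4723483327403347/5808543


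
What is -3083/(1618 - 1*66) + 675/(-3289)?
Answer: -11187587/5104528 ≈ -2.1917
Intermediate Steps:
-3083/(1618 - 1*66) + 675/(-3289) = -3083/(1618 - 66) + 675*(-1/3289) = -3083/1552 - 675/3289 = -11187587/5104528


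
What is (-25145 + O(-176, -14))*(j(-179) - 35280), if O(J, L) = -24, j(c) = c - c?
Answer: 887962320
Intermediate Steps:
j(c) = 0
(-25145 + O(-176, -14))*(j(-179) - 35280) = (-25145 - 24)*(0 - 35280) = -25169*(-35280) = 887962320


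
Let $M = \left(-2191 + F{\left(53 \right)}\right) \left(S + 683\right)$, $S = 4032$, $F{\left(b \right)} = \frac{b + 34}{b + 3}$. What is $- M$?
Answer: $\frac{578101435}{56} \approx 1.0323 \cdot 10^{7}$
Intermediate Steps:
$F{\left(b \right)} = \frac{34 + b}{3 + b}$
$M = - \frac{578101435}{56}$ ($M = \left(-2191 + \frac{34 + 53}{3 + 53}\right) \left(4032 + 683\right) = \left(-2191 + \frac{1}{56} \cdot 87\right) 4715 = \left(-2191 + \frac{87}{56}\right) 4715 = \left(- \frac{122609}{56}\right) 4715 = - \frac{578101435}{56} \approx -1.0323 \cdot 10^{7}$)
$- M = \left(-1\right) \left(- \frac{578101435}{56}\right) = \frac{578101435}{56}$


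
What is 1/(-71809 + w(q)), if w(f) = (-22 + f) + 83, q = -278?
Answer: -1/72026 ≈ -1.3884e-5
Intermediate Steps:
w(f) = 61 + f
1/(-71809 + w(q)) = 1/(-71809 + (61 - 278)) = 1/(-71809 - 217) = 1/(-72026) = -1/72026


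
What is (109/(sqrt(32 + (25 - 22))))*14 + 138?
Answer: 138 + 218*sqrt(35)/5 ≈ 395.94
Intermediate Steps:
(109/(sqrt(32 + (25 - 22))))*14 + 138 = (109/(sqrt(32 + 3)))*14 + 138 = (109/(sqrt(35)))*14 + 138 = (109*(sqrt(35)/35))*14 + 138 = (109*sqrt(35)/35)*14 + 138 = 218*sqrt(35)/5 + 138 = 138 + 218*sqrt(35)/5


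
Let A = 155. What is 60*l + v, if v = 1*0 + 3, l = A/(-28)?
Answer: -2304/7 ≈ -329.14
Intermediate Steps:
l = -155/28 (l = 155/(-28) = 155*(-1/28) = -155/28 ≈ -5.5357)
v = 3 (v = 0 + 3 = 3)
60*l + v = 60*(-155/28) + 3 = -2325/7 + 3 = -2304/7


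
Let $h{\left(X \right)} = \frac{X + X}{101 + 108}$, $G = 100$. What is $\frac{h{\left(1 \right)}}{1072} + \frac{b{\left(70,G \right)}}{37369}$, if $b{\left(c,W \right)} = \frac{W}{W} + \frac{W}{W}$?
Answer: $\frac{261417}{4186224856} \approx 6.2447 \cdot 10^{-5}$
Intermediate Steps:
$h{\left(X \right)} = \frac{2 X}{209}$
$b{\left(c,W \right)} = 2$ ($b{\left(c,W \right)} = 1 + 1 = 2$)
$\frac{h{\left(1 \right)}}{1072} + \frac{b{\left(70,G \right)}}{37369} = \frac{\frac{2}{209} \cdot 1}{1072} + \frac{2}{37369} = \frac{2}{209} \cdot \frac{1}{1072} + 2 \cdot \frac{1}{37369} = \frac{1}{112024} + \frac{2}{37369} = \frac{261417}{4186224856}$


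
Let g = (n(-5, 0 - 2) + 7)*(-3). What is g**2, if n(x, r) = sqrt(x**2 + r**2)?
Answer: 702 + 126*sqrt(29) ≈ 1380.5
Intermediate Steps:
n(x, r) = sqrt(r**2 + x**2)
g = -21 - 3*sqrt(29) (g = (sqrt((0 - 2)**2 + (-5)**2) + 7)*(-3) = (sqrt((-2)**2 + 25) + 7)*(-3) = (sqrt(4 + 25) + 7)*(-3) = (sqrt(29) + 7)*(-3) = (7 + sqrt(29))*(-3) = -21 - 3*sqrt(29) ≈ -37.156)
g**2 = (-21 - 3*sqrt(29))**2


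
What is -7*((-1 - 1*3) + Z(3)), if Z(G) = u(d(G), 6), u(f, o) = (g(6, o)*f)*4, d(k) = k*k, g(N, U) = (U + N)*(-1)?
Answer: 3052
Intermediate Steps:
g(N, U) = -N - U (g(N, U) = (N + U)*(-1) = -N - U)
d(k) = k²
u(f, o) = 4*f*(-6 - o) (u(f, o) = ((-1*6 - o)*f)*4 = ((-6 - o)*f)*4 = (f*(-6 - o))*4 = 4*f*(-6 - o))
Z(G) = -48*G² (Z(G) = -4*G²*(6 + 6) = -4*G²*12 = -48*G²)
-7*((-1 - 1*3) + Z(3)) = -7*((-1 - 1*3) - 48*3²) = -7*((-1 - 3) - 48*9) = -7*(-4 - 432) = -7*(-436) = 3052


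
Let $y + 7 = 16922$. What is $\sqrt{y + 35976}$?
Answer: $\sqrt{52891} \approx 229.98$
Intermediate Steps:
$y = 16915$ ($y = -7 + 16922 = 16915$)
$\sqrt{y + 35976} = \sqrt{16915 + 35976} = \sqrt{52891}$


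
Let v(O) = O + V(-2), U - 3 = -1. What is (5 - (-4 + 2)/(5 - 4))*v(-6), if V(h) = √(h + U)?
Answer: -42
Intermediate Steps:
U = 2 (U = 3 - 1 = 2)
V(h) = √(2 + h) (V(h) = √(h + 2) = √(2 + h))
v(O) = O (v(O) = O + √(2 - 2) = O + √0 = O + 0 = O)
(5 - (-4 + 2)/(5 - 4))*v(-6) = (5 - (-4 + 2)/(5 - 4))*(-6) = (5 - (-2)/1)*(-6) = (5 - (-2))*(-6) = (5 - 1*(-2))*(-6) = (5 + 2)*(-6) = 7*(-6) = -42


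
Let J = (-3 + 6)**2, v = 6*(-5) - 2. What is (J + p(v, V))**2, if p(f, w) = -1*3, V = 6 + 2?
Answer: 36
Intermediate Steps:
V = 8
v = -32 (v = -30 - 2 = -32)
J = 9 (J = 3**2 = 9)
p(f, w) = -3
(J + p(v, V))**2 = (9 - 3)**2 = 6**2 = 36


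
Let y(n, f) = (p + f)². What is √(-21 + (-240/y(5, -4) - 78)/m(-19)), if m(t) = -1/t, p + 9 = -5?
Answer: I*√122883/9 ≈ 38.95*I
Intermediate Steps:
p = -14 (p = -9 - 5 = -14)
y(n, f) = (-14 + f)²
√(-21 + (-240/y(5, -4) - 78)/m(-19)) = √(-21 + (-240/(-14 - 4)² - 78)/((-1/(-19)))) = √(-21 + (-240/((-18)²) - 78)/((-1*(-1/19)))) = √(-21 + (-240/324 - 78)/(1/19)) = √(-21 + (-240*1/324 - 78)*19) = √(-21 + (-20/27 - 78)*19) = √(-21 - 2126/27*19) = √(-21 - 40394/27) = √(-40961/27) = I*√122883/9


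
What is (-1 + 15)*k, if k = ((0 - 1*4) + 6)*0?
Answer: 0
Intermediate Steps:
k = 0 (k = ((0 - 4) + 6)*0 = (-4 + 6)*0 = 2*0 = 0)
(-1 + 15)*k = (-1 + 15)*0 = 14*0 = 0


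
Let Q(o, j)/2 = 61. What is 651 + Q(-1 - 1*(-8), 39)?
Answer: 773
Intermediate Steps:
Q(o, j) = 122 (Q(o, j) = 2*61 = 122)
651 + Q(-1 - 1*(-8), 39) = 651 + 122 = 773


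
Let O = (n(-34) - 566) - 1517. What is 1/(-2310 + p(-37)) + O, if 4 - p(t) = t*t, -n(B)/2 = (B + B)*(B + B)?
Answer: -41641426/3675 ≈ -11331.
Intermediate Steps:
n(B) = -8*B**2 (n(B) = -2*(B + B)*(B + B) = -2*2*B*2*B = -8*B**2)
p(t) = 4 - t**2 (p(t) = 4 - t*t = 4 - t**2)
O = -11331 (O = (-8*(-34)**2 - 566) - 1517 = (-8*1156 - 566) - 1517 = (-9248 - 566) - 1517 = -9814 - 1517 = -11331)
1/(-2310 + p(-37)) + O = 1/(-2310 + (4 - 1*(-37)**2)) - 11331 = 1/(-2310 + (4 - 1*1369)) - 11331 = 1/(-2310 + (4 - 1369)) - 11331 = 1/(-2310 - 1365) - 11331 = 1/(-3675) - 11331 = -1/3675 - 11331 = -41641426/3675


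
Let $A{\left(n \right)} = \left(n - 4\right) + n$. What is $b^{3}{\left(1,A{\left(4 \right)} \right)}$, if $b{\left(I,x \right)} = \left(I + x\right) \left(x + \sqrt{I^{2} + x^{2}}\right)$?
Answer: $33500 + 8125 \sqrt{17} \approx 67000.0$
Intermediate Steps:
$A{\left(n \right)} = -4 + 2 n$ ($A{\left(n \right)} = \left(-4 + n\right) + n = -4 + 2 n$)
$b^{3}{\left(1,A{\left(4 \right)} \right)} = \left(\left(-4 + 2 \cdot 4\right)^{2} + 1 \left(-4 + 2 \cdot 4\right) + 1 \sqrt{1^{2} + \left(-4 + 2 \cdot 4\right)^{2}} + \left(-4 + 2 \cdot 4\right) \sqrt{1^{2} + \left(-4 + 2 \cdot 4\right)^{2}}\right)^{3} = \left(\left(-4 + 8\right)^{2} + 1 \left(-4 + 8\right) + 1 \sqrt{1 + \left(-4 + 8\right)^{2}} + \left(-4 + 8\right) \sqrt{1 + \left(-4 + 8\right)^{2}}\right)^{3} = \left(4^{2} + 1 \cdot 4 + 1 \sqrt{1 + 4^{2}} + 4 \sqrt{1 + 4^{2}}\right)^{3} = \left(16 + 4 + 1 \sqrt{1 + 16} + 4 \sqrt{1 + 16}\right)^{3} = \left(16 + 4 + 1 \sqrt{17} + 4 \sqrt{17}\right)^{3} = \left(16 + 4 + \sqrt{17} + 4 \sqrt{17}\right)^{3} = \left(20 + 5 \sqrt{17}\right)^{3}$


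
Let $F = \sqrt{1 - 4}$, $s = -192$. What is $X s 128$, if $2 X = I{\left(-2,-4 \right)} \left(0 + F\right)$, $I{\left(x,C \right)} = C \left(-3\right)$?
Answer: $- 147456 i \sqrt{3} \approx - 2.554 \cdot 10^{5} i$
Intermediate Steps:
$F = i \sqrt{3}$ ($F = \sqrt{-3} = i \sqrt{3} \approx 1.732 i$)
$I{\left(x,C \right)} = - 3 C$
$X = 6 i \sqrt{3}$ ($X = \frac{\left(-3\right) \left(-4\right) \left(0 + i \sqrt{3}\right)}{2} = \frac{12 i \sqrt{3}}{2} = 6 i \sqrt{3} \approx 10.392 i$)
$X s 128 = 6 i \sqrt{3} \left(-192\right) 128 = - 1152 i \sqrt{3} \cdot 128 = - 147456 i \sqrt{3}$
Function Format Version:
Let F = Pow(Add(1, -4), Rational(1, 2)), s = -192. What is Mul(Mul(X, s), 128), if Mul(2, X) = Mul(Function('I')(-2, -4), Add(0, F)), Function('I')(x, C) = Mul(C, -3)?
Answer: Mul(-147456, I, Pow(3, Rational(1, 2))) ≈ Mul(-2.5540e+5, I)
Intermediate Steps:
F = Mul(I, Pow(3, Rational(1, 2))) (F = Pow(-3, Rational(1, 2)) = Mul(I, Pow(3, Rational(1, 2))) ≈ Mul(1.7320, I))
Function('I')(x, C) = Mul(-3, C)
X = Mul(6, I, Pow(3, Rational(1, 2))) (X = Mul(Rational(1, 2), Mul(Mul(-3, -4), Add(0, Mul(I, Pow(3, Rational(1, 2)))))) = Mul(Rational(1, 2), Mul(12, Mul(I, Pow(3, Rational(1, 2))))) = Mul(Rational(1, 2), Mul(12, I, Pow(3, Rational(1, 2)))) = Mul(6, I, Pow(3, Rational(1, 2))) ≈ Mul(10.392, I))
Mul(Mul(X, s), 128) = Mul(Mul(Mul(6, I, Pow(3, Rational(1, 2))), -192), 128) = Mul(Mul(-1152, I, Pow(3, Rational(1, 2))), 128) = Mul(-147456, I, Pow(3, Rational(1, 2)))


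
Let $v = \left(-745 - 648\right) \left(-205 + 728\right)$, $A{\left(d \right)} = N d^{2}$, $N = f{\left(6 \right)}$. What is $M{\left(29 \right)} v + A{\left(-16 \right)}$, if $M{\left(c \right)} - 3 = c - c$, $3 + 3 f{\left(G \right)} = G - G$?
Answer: $-2185873$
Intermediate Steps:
$f{\left(G \right)} = -1$ ($f{\left(G \right)} = -1 + \frac{G - G}{3} = -1 + \frac{1}{3} \cdot 0 = -1 + 0 = -1$)
$N = -1$
$M{\left(c \right)} = 3$ ($M{\left(c \right)} = 3 + \left(c - c\right) = 3 + 0 = 3$)
$A{\left(d \right)} = - d^{2}$
$v = -728539$ ($v = \left(-1393\right) 523 = -728539$)
$M{\left(29 \right)} v + A{\left(-16 \right)} = 3 \left(-728539\right) - \left(-16\right)^{2} = -2185617 - 256 = -2185873$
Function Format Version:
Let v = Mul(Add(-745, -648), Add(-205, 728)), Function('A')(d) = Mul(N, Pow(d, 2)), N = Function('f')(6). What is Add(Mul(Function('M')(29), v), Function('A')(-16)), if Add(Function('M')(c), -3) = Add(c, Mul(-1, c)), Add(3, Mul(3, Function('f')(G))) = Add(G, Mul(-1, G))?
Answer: -2185873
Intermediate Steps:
Function('f')(G) = -1 (Function('f')(G) = Add(-1, Mul(Rational(1, 3), Add(G, Mul(-1, G)))) = Add(-1, Mul(Rational(1, 3), 0)) = Add(-1, 0) = -1)
N = -1
Function('M')(c) = 3 (Function('M')(c) = Add(3, Add(c, Mul(-1, c))) = Add(3, 0) = 3)
Function('A')(d) = Mul(-1, Pow(d, 2))
v = -728539 (v = Mul(-1393, 523) = -728539)
Add(Mul(Function('M')(29), v), Function('A')(-16)) = Add(Mul(3, -728539), Mul(-1, Pow(-16, 2))) = Add(-2185617, Mul(-1, 256)) = Add(-2185617, -256) = -2185873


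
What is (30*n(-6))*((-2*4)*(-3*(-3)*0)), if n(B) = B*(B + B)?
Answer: 0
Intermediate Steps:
n(B) = 2*B² (n(B) = B*(2*B) = 2*B²)
(30*n(-6))*((-2*4)*(-3*(-3)*0)) = (30*(2*(-6)²))*((-2*4)*(-3*(-3)*0)) = (30*(2*36))*(-72*0) = (30*72)*(-8*0) = 2160*0 = 0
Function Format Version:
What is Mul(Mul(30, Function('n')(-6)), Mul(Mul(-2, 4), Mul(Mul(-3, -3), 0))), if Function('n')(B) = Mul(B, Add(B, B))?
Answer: 0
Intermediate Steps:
Function('n')(B) = Mul(2, Pow(B, 2)) (Function('n')(B) = Mul(B, Mul(2, B)) = Mul(2, Pow(B, 2)))
Mul(Mul(30, Function('n')(-6)), Mul(Mul(-2, 4), Mul(Mul(-3, -3), 0))) = Mul(Mul(30, Mul(2, Pow(-6, 2))), Mul(Mul(-2, 4), Mul(Mul(-3, -3), 0))) = Mul(Mul(30, Mul(2, 36)), Mul(-8, Mul(9, 0))) = Mul(Mul(30, 72), Mul(-8, 0)) = Mul(2160, 0) = 0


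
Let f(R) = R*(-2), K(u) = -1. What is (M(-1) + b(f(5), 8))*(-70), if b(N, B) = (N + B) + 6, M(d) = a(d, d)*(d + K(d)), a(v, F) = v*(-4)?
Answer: 280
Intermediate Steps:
a(v, F) = -4*v
M(d) = -4*d*(-1 + d) (M(d) = (-4*d)*(d - 1) = (-4*d)*(-1 + d) = -4*d*(-1 + d))
f(R) = -2*R
b(N, B) = 6 + B + N (b(N, B) = (B + N) + 6 = 6 + B + N)
(M(-1) + b(f(5), 8))*(-70) = (4*(-1)*(1 - 1*(-1)) + (6 + 8 - 2*5))*(-70) = (4*(-1)*(1 + 1) + (6 + 8 - 10))*(-70) = (4*(-1)*2 + 4)*(-70) = (-8 + 4)*(-70) = -4*(-70) = 280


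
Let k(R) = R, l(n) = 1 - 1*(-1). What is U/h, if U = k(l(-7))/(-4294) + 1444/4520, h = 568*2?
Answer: 6849/24389920 ≈ 0.00028081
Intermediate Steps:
l(n) = 2 (l(n) = 1 + 1 = 2)
h = 1136
U = 6849/21470 (U = 2/(-4294) + 1444/4520 = 2*(-1/4294) + 1444*(1/4520) = -1/2147 + 361/1130 = 6849/21470 ≈ 0.31900)
U/h = (6849/21470)/1136 = (6849/21470)*(1/1136) = 6849/24389920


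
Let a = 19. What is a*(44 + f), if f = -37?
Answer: 133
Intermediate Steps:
a*(44 + f) = 19*(44 - 37) = 19*7 = 133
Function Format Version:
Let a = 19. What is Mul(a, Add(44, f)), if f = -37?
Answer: 133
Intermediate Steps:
Mul(a, Add(44, f)) = Mul(19, Add(44, -37)) = Mul(19, 7) = 133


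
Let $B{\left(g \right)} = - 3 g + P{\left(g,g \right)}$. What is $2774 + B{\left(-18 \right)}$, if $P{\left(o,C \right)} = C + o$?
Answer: $2792$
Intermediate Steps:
$B{\left(g \right)} = - g$ ($B{\left(g \right)} = - 3 g + \left(g + g\right) = - 3 g + 2 g = - g$)
$2774 + B{\left(-18 \right)} = 2774 - -18 = 2774 + 18 = 2792$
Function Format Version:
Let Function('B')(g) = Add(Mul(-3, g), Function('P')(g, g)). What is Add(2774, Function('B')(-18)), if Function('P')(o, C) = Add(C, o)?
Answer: 2792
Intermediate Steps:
Function('B')(g) = Mul(-1, g) (Function('B')(g) = Add(Mul(-3, g), Add(g, g)) = Add(Mul(-3, g), Mul(2, g)) = Mul(-1, g))
Add(2774, Function('B')(-18)) = Add(2774, Mul(-1, -18)) = Add(2774, 18) = 2792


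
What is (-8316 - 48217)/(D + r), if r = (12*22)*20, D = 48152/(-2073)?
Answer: -117192909/10897288 ≈ -10.754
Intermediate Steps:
D = -48152/2073 (D = 48152*(-1/2073) = -48152/2073 ≈ -23.228)
r = 5280 (r = 264*20 = 5280)
(-8316 - 48217)/(D + r) = (-8316 - 48217)/(-48152/2073 + 5280) = -56533/10897288/2073 = -56533*2073/10897288 = -117192909/10897288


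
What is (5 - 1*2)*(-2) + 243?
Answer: 237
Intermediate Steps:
(5 - 1*2)*(-2) + 243 = (5 - 2)*(-2) + 243 = 3*(-2) + 243 = -6 + 243 = 237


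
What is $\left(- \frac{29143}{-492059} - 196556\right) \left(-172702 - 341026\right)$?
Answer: $\frac{49686292449206208}{492059} \approx 1.0098 \cdot 10^{11}$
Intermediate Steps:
$\left(- \frac{29143}{-492059} - 196556\right) \left(-172702 - 341026\right) = \left(\left(-29143\right) \left(- \frac{1}{492059}\right) - 196556\right) \left(-513728\right) = \left(\frac{29143}{492059} - 196556\right) \left(-513728\right) = \left(- \frac{96717119661}{492059}\right) \left(-513728\right) = \frac{49686292449206208}{492059}$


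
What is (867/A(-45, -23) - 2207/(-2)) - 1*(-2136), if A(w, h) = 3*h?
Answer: 148439/46 ≈ 3226.9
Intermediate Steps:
(867/A(-45, -23) - 2207/(-2)) - 1*(-2136) = (867/((3*(-23))) - 2207/(-2)) - 1*(-2136) = (867/(-69) - 2207*(-1/2)) + 2136 = (867*(-1/69) + 2207/2) + 2136 = (-289/23 + 2207/2) + 2136 = 50183/46 + 2136 = 148439/46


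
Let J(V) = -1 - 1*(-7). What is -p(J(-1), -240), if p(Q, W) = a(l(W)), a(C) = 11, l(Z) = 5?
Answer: -11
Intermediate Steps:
J(V) = 6 (J(V) = -1 + 7 = 6)
p(Q, W) = 11
-p(J(-1), -240) = -1*11 = -11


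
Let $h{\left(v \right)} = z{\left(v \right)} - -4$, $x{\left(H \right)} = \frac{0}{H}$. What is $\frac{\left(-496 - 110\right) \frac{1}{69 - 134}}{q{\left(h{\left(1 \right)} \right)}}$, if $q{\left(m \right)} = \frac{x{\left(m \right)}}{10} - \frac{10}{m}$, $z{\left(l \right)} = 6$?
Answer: $- \frac{606}{65} \approx -9.3231$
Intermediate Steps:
$x{\left(H \right)} = 0$
$h{\left(v \right)} = 10$ ($h{\left(v \right)} = 6 - -4 = 6 + 4 = 10$)
$q{\left(m \right)} = - \frac{10}{m}$ ($q{\left(m \right)} = \frac{0}{10} - \frac{10}{m} = 0 \cdot \frac{1}{10} - \frac{10}{m} = 0 - \frac{10}{m} = - \frac{10}{m}$)
$\frac{\left(-496 - 110\right) \frac{1}{69 - 134}}{q{\left(h{\left(1 \right)} \right)}} = \frac{\left(-496 - 110\right) \frac{1}{69 - 134}}{\left(-10\right) \frac{1}{10}} = \frac{\left(-606\right) \frac{1}{-65}}{\left(-10\right) \frac{1}{10}} = \frac{\left(-606\right) \left(- \frac{1}{65}\right)}{-1} = \frac{606}{65} \left(-1\right) = - \frac{606}{65}$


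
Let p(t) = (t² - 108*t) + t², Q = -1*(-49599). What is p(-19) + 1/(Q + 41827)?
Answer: 253615725/91426 ≈ 2774.0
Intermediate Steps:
Q = 49599
p(t) = -108*t + 2*t²
p(-19) + 1/(Q + 41827) = 2*(-19)*(-54 - 19) + 1/(49599 + 41827) = 2*(-19)*(-73) + 1/91426 = 2774 + 1/91426 = 253615725/91426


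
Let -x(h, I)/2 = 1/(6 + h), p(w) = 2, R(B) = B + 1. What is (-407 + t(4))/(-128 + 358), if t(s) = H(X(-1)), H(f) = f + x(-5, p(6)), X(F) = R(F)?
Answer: -409/230 ≈ -1.7783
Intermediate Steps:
R(B) = 1 + B
x(h, I) = -2/(6 + h)
X(F) = 1 + F
H(f) = -2 + f (H(f) = f - 2/(6 - 5) = f - 2/1 = f - 2*1 = f - 2 = -2 + f)
t(s) = -2 (t(s) = -2 + (1 - 1) = -2 + 0 = -2)
(-407 + t(4))/(-128 + 358) = (-407 - 2)/(-128 + 358) = -409/230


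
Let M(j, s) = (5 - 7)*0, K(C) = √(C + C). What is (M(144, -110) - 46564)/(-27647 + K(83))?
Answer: 1287354908/764356443 + 46564*√166/764356443 ≈ 1.6850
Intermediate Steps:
K(C) = √2*√C (K(C) = √(2*C) = √2*√C)
M(j, s) = 0 (M(j, s) = -2*0 = 0)
(M(144, -110) - 46564)/(-27647 + K(83)) = (0 - 46564)/(-27647 + √2*√83) = -46564/(-27647 + √166)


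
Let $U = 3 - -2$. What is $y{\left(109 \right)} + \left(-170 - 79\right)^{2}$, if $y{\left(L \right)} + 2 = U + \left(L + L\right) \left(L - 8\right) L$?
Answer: $2461966$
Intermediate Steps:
$U = 5$ ($U = 3 + 2 = 5$)
$y{\left(L \right)} = 3 + 2 L^{2} \left(-8 + L\right)$ ($y{\left(L \right)} = -2 + \left(5 + \left(L + L\right) \left(L - 8\right) L\right) = -2 + \left(5 + 2 L \left(-8 + L\right) L\right) = -2 + \left(5 + 2 L^{2} \left(-8 + L\right)\right) = 3 + 2 L^{2} \left(-8 + L\right)$)
$y{\left(109 \right)} + \left(-170 - 79\right)^{2} = \left(3 - 16 \cdot 109^{2} + 2 \cdot 109^{3}\right) + \left(-170 - 79\right)^{2} = \left(3 - 190096 + 2 \cdot 1295029\right) + \left(-249\right)^{2} = \left(3 - 190096 + 2590058\right) + 62001 = 2399965 + 62001 = 2461966$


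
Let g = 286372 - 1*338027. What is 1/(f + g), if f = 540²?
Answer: 1/239945 ≈ 4.1676e-6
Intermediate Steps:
f = 291600
g = -51655 (g = 286372 - 338027 = -51655)
1/(f + g) = 1/(291600 - 51655) = 1/239945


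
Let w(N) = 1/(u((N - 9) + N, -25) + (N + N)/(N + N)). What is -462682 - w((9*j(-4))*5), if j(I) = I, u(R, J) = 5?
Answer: -2776093/6 ≈ -4.6268e+5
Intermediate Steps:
w(N) = 1/6 (w(N) = 1/(5 + (N + N)/(N + N)) = 1/(5 + (2*N)/((2*N))) = 1/(5 + (2*N)*(1/(2*N))) = 1/(5 + 1) = 1/6)
-462682 - w((9*j(-4))*5) = -462682 - 1*1/6 = -462682 - 1/6 = -2776093/6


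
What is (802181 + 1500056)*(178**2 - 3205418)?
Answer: -7306687842958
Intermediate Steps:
(802181 + 1500056)*(178**2 - 3205418) = 2302237*(31684 - 3205418) = 2302237*(-3173734) = -7306687842958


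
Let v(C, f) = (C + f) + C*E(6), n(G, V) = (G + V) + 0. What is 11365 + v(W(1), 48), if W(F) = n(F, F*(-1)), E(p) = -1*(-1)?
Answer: 11413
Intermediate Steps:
E(p) = 1
n(G, V) = G + V
W(F) = 0 (W(F) = F + F*(-1) = F - F = 0)
v(C, f) = f + 2*C (v(C, f) = (C + f) + C*1 = (C + f) + C = f + 2*C)
11365 + v(W(1), 48) = 11365 + (48 + 2*0) = 11365 + (48 + 0) = 11365 + 48 = 11413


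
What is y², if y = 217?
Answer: 47089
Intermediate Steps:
y² = 217² = 47089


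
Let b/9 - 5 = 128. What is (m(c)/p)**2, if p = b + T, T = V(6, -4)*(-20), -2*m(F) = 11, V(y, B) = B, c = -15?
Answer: 121/6522916 ≈ 1.8550e-5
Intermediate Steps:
b = 1197 (b = 45 + 9*128 = 45 + 1152 = 1197)
m(F) = -11/2 (m(F) = -1/2*11 = -11/2)
T = 80 (T = -4*(-20) = 80)
p = 1277 (p = 1197 + 80 = 1277)
(m(c)/p)**2 = (-11/2/1277)**2 = (-11/2*1/1277)**2 = (-11/2554)**2 = 121/6522916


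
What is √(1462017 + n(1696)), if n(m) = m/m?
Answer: √1462018 ≈ 1209.1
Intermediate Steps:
n(m) = 1
√(1462017 + n(1696)) = √(1462017 + 1) = √1462018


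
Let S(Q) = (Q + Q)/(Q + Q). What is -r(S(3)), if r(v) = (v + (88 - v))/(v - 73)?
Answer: 11/9 ≈ 1.2222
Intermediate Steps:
S(Q) = 1 (S(Q) = (2*Q)/((2*Q)) = (2*Q)*(1/(2*Q)) = 1)
r(v) = 88/(-73 + v)
-r(S(3)) = -88/(-73 + 1) = -88/(-72) = -88*(-1)/72 = -1*(-11/9) = 11/9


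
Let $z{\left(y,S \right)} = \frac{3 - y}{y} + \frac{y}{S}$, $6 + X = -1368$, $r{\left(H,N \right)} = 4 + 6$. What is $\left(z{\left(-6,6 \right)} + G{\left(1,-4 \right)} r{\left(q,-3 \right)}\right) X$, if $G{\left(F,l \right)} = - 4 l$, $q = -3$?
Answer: $-216405$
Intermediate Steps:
$r{\left(H,N \right)} = 10$
$X = -1374$ ($X = -6 - 1368 = -1374$)
$z{\left(y,S \right)} = \frac{y}{S} + \frac{3 - y}{y}$ ($z{\left(y,S \right)} = \frac{3 - y}{y} + \frac{y}{S} = \frac{y}{S} + \frac{3 - y}{y}$)
$\left(z{\left(-6,6 \right)} + G{\left(1,-4 \right)} r{\left(q,-3 \right)}\right) X = \left(\left(-1 + \frac{3}{-6} - \frac{6}{6}\right) + \left(-4\right) \left(-4\right) 10\right) \left(-1374\right) = \left(\left(-1 + 3 \left(- \frac{1}{6}\right) - 1\right) + 16 \cdot 10\right) \left(-1374\right) = \left(\left(-1 - \frac{1}{2} - 1\right) + 160\right) \left(-1374\right) = \left(- \frac{5}{2} + 160\right) \left(-1374\right) = \frac{315}{2} \left(-1374\right) = -216405$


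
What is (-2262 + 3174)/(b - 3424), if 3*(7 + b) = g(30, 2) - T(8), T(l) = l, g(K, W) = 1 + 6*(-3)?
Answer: -1368/5159 ≈ -0.26517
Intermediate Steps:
g(K, W) = -17 (g(K, W) = 1 - 18 = -17)
b = -46/3 (b = -7 + (-17 - 1*8)/3 = -7 + (-17 - 8)/3 = -7 + (⅓)*(-25) = -7 - 25/3 = -46/3 ≈ -15.333)
(-2262 + 3174)/(b - 3424) = (-2262 + 3174)/(-46/3 - 3424) = 912/(-10318/3) = 912*(-3/10318) = -1368/5159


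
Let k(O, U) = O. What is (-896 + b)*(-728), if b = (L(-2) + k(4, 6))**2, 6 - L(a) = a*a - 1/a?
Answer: 630266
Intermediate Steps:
L(a) = 6 + 1/a - a**2 (L(a) = 6 - (a*a - 1/a) = 6 - (a**2 - 1/a) = 6 + (1/a - a**2) = 6 + 1/a - a**2)
b = 121/4 (b = ((6 + 1/(-2) - 1*(-2)**2) + 4)**2 = ((6 - 1/2 - 1*4) + 4)**2 = ((6 - 1/2 - 4) + 4)**2 = (3/2 + 4)**2 = (11/2)**2 = 121/4 ≈ 30.250)
(-896 + b)*(-728) = (-896 + 121/4)*(-728) = -3463/4*(-728) = 630266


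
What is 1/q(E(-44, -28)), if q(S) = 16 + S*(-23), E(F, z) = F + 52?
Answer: -1/168 ≈ -0.0059524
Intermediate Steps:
E(F, z) = 52 + F
q(S) = 16 - 23*S
1/q(E(-44, -28)) = 1/(16 - 23*(52 - 44)) = 1/(16 - 23*8) = 1/(16 - 184) = 1/(-168) = -1/168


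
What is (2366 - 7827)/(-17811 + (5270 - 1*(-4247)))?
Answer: 5461/8294 ≈ 0.65843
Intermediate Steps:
(2366 - 7827)/(-17811 + (5270 - 1*(-4247))) = -5461/(-17811 + (5270 + 4247)) = -5461/(-17811 + 9517) = -5461/(-8294) = -5461*(-1/8294) = 5461/8294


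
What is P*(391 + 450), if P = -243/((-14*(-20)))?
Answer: -204363/280 ≈ -729.87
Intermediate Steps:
P = -243/280 ≈ -0.86786
P*(391 + 450) = -243*(391 + 450)/280 = -243/280*841 = -204363/280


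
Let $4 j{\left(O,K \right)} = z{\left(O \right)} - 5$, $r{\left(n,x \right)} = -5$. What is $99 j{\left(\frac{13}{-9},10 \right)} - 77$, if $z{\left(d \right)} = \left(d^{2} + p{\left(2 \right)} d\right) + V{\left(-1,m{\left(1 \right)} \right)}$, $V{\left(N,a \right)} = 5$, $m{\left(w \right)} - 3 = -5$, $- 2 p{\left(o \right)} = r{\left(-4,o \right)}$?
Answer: $- \frac{8261}{72} \approx -114.74$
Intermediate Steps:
$p{\left(o \right)} = \frac{5}{2}$ ($p{\left(o \right)} = \left(- \frac{1}{2}\right) \left(-5\right) = \frac{5}{2}$)
$m{\left(w \right)} = -2$ ($m{\left(w \right)} = 3 - 5 = -2$)
$z{\left(d \right)} = 5 + d^{2} + \frac{5 d}{2}$ ($z{\left(d \right)} = \left(d^{2} + \frac{5 d}{2}\right) + 5 = 5 + d^{2} + \frac{5 d}{2}$)
$j{\left(O,K \right)} = \frac{O^{2}}{4} + \frac{5 O}{8}$ ($j{\left(O,K \right)} = \frac{\left(5 + O^{2} + \frac{5 O}{2}\right) - 5}{4} = \frac{O^{2} + \frac{5 O}{2}}{4} = \frac{O^{2}}{4} + \frac{5 O}{8}$)
$99 j{\left(\frac{13}{-9},10 \right)} - 77 = 99 \frac{\frac{13}{-9} \left(5 + 2 \frac{13}{-9}\right)}{8} - 77 = 99 \frac{13 \left(- \frac{1}{9}\right) \left(5 + 2 \cdot 13 \left(- \frac{1}{9}\right)\right)}{8} - 77 = 99 \cdot \frac{1}{8} \left(- \frac{13}{9}\right) \left(5 + 2 \left(- \frac{13}{9}\right)\right) - 77 = 99 \cdot \frac{1}{8} \left(- \frac{13}{9}\right) \left(5 - \frac{26}{9}\right) - 77 = 99 \cdot \frac{1}{8} \left(- \frac{13}{9}\right) \frac{19}{9} - 77 = 99 \left(- \frac{247}{648}\right) - 77 = - \frac{2717}{72} - 77 = - \frac{8261}{72}$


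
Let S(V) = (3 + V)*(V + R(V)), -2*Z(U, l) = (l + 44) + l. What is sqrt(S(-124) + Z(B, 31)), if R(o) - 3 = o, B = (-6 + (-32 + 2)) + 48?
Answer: 6*sqrt(822) ≈ 172.02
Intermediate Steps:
B = 12 (B = (-6 - 30) + 48 = -36 + 48 = 12)
Z(U, l) = -22 - l (Z(U, l) = -((l + 44) + l)/2 = -((44 + l) + l)/2 = -(44 + 2*l)/2 = -22 - l)
R(o) = 3 + o
S(V) = (3 + V)*(3 + 2*V) (S(V) = (3 + V)*(V + (3 + V)) = (3 + V)*(3 + 2*V))
sqrt(S(-124) + Z(B, 31)) = sqrt((9 + 2*(-124)**2 + 9*(-124)) + (-22 - 1*31)) = sqrt((9 + 2*15376 - 1116) + (-22 - 31)) = sqrt((9 + 30752 - 1116) - 53) = sqrt(29645 - 53) = sqrt(29592) = 6*sqrt(822)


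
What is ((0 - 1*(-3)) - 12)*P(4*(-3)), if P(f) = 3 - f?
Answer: -135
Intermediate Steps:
((0 - 1*(-3)) - 12)*P(4*(-3)) = ((0 - 1*(-3)) - 12)*(3 - 4*(-3)) = ((0 + 3) - 12)*(3 - 1*(-12)) = (3 - 12)*(3 + 12) = -9*15 = -135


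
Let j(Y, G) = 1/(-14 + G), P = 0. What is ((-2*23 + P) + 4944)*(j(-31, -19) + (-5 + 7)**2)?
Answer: 641638/33 ≈ 19444.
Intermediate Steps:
((-2*23 + P) + 4944)*(j(-31, -19) + (-5 + 7)**2) = ((-2*23 + 0) + 4944)*(1/(-14 - 19) + (-5 + 7)**2) = ((-46 + 0) + 4944)*(1/(-33) + 2**2) = (-46 + 4944)*(-1/33 + 4) = 4898*(131/33) = 641638/33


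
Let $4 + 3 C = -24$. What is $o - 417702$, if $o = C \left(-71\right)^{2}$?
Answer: $- \frac{1394254}{3} \approx -4.6475 \cdot 10^{5}$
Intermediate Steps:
$C = - \frac{28}{3}$ ($C = - \frac{4}{3} + \frac{1}{3} \left(-24\right) = - \frac{4}{3} - 8 = - \frac{28}{3} \approx -9.3333$)
$o = - \frac{141148}{3}$ ($o = - \frac{28 \left(-71\right)^{2}}{3} = \left(- \frac{28}{3}\right) 5041 = - \frac{141148}{3} \approx -47049.0$)
$o - 417702 = - \frac{141148}{3} - 417702 = - \frac{1394254}{3}$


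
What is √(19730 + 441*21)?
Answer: √28991 ≈ 170.27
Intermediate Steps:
√(19730 + 441*21) = √(19730 + 9261) = √28991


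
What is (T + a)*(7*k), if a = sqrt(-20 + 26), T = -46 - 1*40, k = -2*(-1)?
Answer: -1204 + 14*sqrt(6) ≈ -1169.7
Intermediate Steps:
k = 2
T = -86 (T = -46 - 40 = -86)
a = sqrt(6) ≈ 2.4495
(T + a)*(7*k) = (-86 + sqrt(6))*(7*2) = (-86 + sqrt(6))*14 = -1204 + 14*sqrt(6)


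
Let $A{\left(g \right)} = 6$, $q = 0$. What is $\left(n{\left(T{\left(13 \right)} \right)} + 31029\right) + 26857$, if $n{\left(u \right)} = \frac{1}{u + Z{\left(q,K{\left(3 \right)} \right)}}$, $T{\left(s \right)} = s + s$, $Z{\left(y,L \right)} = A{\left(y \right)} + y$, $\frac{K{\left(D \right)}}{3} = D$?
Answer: $\frac{1852353}{32} \approx 57886.0$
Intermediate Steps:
$K{\left(D \right)} = 3 D$
$Z{\left(y,L \right)} = 6 + y$
$T{\left(s \right)} = 2 s$
$n{\left(u \right)} = \frac{1}{6 + u}$ ($n{\left(u \right)} = \frac{1}{u + \left(6 + 0\right)} = \frac{1}{u + 6} = \frac{1}{6 + u}$)
$\left(n{\left(T{\left(13 \right)} \right)} + 31029\right) + 26857 = \left(\frac{1}{6 + 2 \cdot 13} + 31029\right) + 26857 = \left(\frac{1}{6 + 26} + 31029\right) + 26857 = \left(\frac{1}{32} + 31029\right) + 26857 = \frac{992929}{32} + 26857 = \frac{1852353}{32}$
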